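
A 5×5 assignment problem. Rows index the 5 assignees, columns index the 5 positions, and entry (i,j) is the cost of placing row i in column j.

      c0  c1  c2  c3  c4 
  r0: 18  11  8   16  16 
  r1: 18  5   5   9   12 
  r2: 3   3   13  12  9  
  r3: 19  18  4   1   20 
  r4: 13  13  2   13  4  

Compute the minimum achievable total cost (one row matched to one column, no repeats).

Minimum assignment cost: 21

optimal assignment: row0→col2 (cost 8), row1→col1 (cost 5), row2→col0 (cost 3), row3→col3 (cost 1), row4→col4 (cost 4)
total = 8 + 5 + 3 + 1 + 4 = 21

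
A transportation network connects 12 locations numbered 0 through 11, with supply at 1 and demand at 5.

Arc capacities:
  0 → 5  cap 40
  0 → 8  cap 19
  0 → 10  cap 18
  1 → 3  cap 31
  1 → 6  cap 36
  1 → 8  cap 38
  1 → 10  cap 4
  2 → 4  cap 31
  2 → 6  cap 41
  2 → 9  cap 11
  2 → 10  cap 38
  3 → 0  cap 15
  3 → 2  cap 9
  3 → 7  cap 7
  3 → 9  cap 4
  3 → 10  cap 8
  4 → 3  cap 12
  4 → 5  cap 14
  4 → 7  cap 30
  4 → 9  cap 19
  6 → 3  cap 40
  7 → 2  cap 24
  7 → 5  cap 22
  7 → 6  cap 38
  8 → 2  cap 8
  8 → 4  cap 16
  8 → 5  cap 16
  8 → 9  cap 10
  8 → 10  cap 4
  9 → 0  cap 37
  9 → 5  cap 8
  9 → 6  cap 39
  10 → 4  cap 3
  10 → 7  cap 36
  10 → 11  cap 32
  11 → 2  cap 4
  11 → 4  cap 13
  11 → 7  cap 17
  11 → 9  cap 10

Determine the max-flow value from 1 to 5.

augment #1: 1→8→5 bottleneck 16, total now 16
augment #2: 1→3→0→5 bottleneck 15, total now 31
augment #3: 1→3→7→5 bottleneck 7, total now 38
augment #4: 1→3→9→5 bottleneck 4, total now 42
augment #5: 1→8→4→5 bottleneck 14, total now 56
augment #6: 1→8→9→5 bottleneck 4, total now 60
augment #7: 1→10→7→5 bottleneck 4, total now 64
augment #8: 1→3→10→7→5 bottleneck 5, total now 69
augment #9: 1→8→4→7→5 bottleneck 2, total now 71
augment #10: 1→8→9→0→5 bottleneck 2, total now 73
augment #11: 1→6→3→10→7→5 bottleneck 3, total now 76
augment #12: 1→6→3→2→4→7→5 bottleneck 1, total now 77
augment #13: 1→6→3→2→9→0→5 bottleneck 8, total now 85

Maximum flow value: 85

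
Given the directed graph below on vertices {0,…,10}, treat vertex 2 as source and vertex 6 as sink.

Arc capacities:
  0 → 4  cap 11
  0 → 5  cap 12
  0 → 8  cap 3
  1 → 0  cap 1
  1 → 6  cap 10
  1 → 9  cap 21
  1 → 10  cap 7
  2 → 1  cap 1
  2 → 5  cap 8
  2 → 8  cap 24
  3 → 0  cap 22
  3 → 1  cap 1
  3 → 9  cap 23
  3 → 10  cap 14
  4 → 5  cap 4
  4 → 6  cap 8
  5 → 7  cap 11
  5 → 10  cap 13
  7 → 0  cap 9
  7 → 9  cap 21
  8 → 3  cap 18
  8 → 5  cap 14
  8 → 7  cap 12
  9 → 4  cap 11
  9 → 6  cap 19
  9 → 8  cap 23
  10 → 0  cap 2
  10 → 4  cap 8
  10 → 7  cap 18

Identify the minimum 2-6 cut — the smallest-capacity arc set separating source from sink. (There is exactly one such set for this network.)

Min-cut arcs: {(2,1), (3,1), (4,6), (9,6)} (total capacity 29)

augment #1: 2→1→6 push 1
augment #2: 2→5→7→9→6 push 8
augment #3: 2→8→3→1→6 push 1
augment #4: 2→8→3→9→6 push 11
augment #5: 2→8→3→0→4→6 push 6
augment #6: 2→8→5→10→4→6 push 2
max flow = 29; residual-reachable set from 2 gives S-side
cut edges (S→T): {(2,1), (3,1), (4,6), (9,6)} total cap 29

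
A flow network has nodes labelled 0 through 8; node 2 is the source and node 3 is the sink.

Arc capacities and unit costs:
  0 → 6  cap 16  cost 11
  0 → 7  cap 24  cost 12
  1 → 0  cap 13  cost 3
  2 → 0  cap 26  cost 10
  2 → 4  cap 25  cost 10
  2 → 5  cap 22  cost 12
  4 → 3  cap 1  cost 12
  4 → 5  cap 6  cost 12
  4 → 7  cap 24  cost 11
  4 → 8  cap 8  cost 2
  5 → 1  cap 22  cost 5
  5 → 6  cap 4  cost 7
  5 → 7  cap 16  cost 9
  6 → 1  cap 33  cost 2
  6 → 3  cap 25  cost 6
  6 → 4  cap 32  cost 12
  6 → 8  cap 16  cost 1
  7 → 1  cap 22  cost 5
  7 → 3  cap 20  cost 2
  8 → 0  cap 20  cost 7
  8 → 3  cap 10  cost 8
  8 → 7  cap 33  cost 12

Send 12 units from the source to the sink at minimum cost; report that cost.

Minimum cost for 12 units: 251

shortest-cost path #1: 2→4→8→3 push 8 @ unit cost 20 (adds 160)
shortest-cost path #2: 2→4→3 push 1 @ unit cost 22 (adds 22)
shortest-cost path #3: 2→4→7→3 push 3 @ unit cost 23 (adds 69)
total cost = 251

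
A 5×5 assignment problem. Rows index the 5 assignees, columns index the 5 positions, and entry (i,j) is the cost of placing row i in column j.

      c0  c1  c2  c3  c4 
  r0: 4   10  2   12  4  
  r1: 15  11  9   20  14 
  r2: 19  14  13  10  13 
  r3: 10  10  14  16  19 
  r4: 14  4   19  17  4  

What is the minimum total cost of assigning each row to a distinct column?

one of 3 optimal assignments: row0→col0 (cost 4), row1→col2 (cost 9), row2→col3 (cost 10), row3→col1 (cost 10), row4→col4 (cost 4)
total = 4 + 9 + 10 + 10 + 4 = 37

Minimum assignment cost: 37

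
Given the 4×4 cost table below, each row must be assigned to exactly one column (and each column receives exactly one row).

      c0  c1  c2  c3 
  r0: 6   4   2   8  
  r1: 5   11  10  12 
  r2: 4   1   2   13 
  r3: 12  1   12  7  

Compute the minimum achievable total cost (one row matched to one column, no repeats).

Minimum assignment cost: 15

optimal assignment: row0→col2 (cost 2), row1→col0 (cost 5), row2→col1 (cost 1), row3→col3 (cost 7)
total = 2 + 5 + 1 + 7 = 15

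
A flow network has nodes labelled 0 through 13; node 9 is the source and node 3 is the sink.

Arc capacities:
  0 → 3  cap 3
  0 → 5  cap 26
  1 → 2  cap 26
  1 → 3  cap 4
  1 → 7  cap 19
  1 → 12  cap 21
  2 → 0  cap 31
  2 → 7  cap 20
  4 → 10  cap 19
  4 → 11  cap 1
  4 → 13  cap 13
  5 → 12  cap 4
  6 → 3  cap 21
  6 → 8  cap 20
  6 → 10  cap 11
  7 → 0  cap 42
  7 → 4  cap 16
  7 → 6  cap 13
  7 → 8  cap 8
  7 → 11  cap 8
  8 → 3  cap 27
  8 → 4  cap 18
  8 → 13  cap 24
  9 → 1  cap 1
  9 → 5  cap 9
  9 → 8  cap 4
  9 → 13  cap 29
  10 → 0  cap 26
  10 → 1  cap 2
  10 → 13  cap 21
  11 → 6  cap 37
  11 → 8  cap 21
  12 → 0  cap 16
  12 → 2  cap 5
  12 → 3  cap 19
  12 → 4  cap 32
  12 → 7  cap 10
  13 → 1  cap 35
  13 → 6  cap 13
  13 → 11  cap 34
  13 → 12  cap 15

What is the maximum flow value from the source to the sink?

augment #1: 9→1→3 bottleneck 1, total now 1
augment #2: 9→8→3 bottleneck 4, total now 5
augment #3: 9→5→12→3 bottleneck 4, total now 9
augment #4: 9→13→1→3 bottleneck 3, total now 12
augment #5: 9→13→6→3 bottleneck 13, total now 25
augment #6: 9→13→12→3 bottleneck 13, total now 38

Maximum flow value: 38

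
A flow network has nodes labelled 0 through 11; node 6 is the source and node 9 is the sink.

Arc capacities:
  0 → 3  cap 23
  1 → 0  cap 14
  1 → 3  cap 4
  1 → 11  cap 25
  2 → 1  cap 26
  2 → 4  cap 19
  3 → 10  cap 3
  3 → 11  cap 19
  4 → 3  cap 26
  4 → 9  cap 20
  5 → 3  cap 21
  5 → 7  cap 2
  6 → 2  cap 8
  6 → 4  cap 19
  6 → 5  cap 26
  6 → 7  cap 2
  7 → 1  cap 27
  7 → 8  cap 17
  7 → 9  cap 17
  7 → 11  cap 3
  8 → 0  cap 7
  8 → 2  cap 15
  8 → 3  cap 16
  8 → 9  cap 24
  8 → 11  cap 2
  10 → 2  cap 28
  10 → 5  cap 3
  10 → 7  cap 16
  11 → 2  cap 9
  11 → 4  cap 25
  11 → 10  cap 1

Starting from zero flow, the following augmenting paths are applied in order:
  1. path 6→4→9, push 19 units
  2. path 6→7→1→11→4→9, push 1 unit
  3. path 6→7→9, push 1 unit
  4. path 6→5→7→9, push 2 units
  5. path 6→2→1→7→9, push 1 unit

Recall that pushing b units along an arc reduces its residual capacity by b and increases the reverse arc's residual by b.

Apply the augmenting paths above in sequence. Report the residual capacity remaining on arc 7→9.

Residual capacity of (7,9): 13

after path 1 (6→4→9, push 19): res(7,9)=17
after path 2 (6→7→1→11→4→9, push 1): res(7,9)=17
after path 3 (6→7→9, push 1): res(7,9)=16
after path 4 (6→5→7→9, push 2): res(7,9)=14
after path 5 (6→2→1→7→9, push 1): res(7,9)=13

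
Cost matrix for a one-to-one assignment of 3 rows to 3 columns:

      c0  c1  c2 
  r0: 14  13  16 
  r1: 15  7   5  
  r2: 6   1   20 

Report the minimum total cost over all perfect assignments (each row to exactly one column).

Minimum assignment cost: 20

optimal assignment: row0→col0 (cost 14), row1→col2 (cost 5), row2→col1 (cost 1)
total = 14 + 5 + 1 = 20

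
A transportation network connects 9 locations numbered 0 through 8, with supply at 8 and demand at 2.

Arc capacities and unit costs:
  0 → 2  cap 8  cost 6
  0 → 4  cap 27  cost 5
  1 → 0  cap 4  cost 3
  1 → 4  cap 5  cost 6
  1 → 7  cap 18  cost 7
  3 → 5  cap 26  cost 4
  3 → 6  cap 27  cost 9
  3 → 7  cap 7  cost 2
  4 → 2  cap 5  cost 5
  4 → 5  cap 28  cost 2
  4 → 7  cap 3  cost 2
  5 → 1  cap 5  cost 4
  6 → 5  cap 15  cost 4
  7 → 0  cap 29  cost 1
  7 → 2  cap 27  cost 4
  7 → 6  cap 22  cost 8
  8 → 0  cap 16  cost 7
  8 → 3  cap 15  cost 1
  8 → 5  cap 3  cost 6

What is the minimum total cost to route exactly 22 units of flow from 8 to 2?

shortest-cost path #1: 8→3→7→2 push 7 @ unit cost 7 (adds 49)
shortest-cost path #2: 8→0→2 push 8 @ unit cost 13 (adds 104)
shortest-cost path #3: 8→0→4→2 push 5 @ unit cost 17 (adds 85)
shortest-cost path #4: 8→0→4→7→2 push 2 @ unit cost 18 (adds 36)
total cost = 274

Minimum cost for 22 units: 274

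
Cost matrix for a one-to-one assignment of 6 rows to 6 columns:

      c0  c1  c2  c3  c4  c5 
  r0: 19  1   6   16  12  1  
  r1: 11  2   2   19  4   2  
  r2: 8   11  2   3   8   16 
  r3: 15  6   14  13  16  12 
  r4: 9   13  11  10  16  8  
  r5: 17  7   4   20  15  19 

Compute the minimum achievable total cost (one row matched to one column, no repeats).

Minimum assignment cost: 27

optimal assignment: row0→col5 (cost 1), row1→col4 (cost 4), row2→col3 (cost 3), row3→col1 (cost 6), row4→col0 (cost 9), row5→col2 (cost 4)
total = 1 + 4 + 3 + 6 + 9 + 4 = 27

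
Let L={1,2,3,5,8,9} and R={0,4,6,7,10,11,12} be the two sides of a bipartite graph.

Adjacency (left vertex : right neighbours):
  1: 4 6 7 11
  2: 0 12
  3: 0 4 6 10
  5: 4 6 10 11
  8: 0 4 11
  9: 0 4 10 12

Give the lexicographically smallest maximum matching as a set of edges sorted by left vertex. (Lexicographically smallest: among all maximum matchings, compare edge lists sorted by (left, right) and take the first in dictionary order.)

Lex-smallest maximum matching: {(1,4), (2,0), (3,6), (5,10), (8,11), (9,12)}

|M| = 6 (so the lex-smallest maximum matching has 6 edges)
process left vertices in ascending order; for each, take the smallest-labelled available neighbour that still permits 6 edges overall, or leave it unmatched if none does
lex-smallest matching: {1-4, 2-0, 3-6, 5-10, 8-11, 9-12}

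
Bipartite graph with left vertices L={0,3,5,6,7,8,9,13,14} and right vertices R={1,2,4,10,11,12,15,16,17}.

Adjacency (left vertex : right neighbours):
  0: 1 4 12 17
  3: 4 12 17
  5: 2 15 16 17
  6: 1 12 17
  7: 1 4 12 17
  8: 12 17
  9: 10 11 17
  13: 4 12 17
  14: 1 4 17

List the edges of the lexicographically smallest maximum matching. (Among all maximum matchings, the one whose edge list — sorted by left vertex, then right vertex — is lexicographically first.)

|M| = 6 (so the lex-smallest maximum matching has 6 edges)
process left vertices in ascending order; for each, take the smallest-labelled available neighbour that still permits 6 edges overall, or leave it unmatched if none does
lex-smallest matching: {0-1, 3-4, 5-2, 6-12, 7-17, 9-10}

Lex-smallest maximum matching: {(0,1), (3,4), (5,2), (6,12), (7,17), (9,10)}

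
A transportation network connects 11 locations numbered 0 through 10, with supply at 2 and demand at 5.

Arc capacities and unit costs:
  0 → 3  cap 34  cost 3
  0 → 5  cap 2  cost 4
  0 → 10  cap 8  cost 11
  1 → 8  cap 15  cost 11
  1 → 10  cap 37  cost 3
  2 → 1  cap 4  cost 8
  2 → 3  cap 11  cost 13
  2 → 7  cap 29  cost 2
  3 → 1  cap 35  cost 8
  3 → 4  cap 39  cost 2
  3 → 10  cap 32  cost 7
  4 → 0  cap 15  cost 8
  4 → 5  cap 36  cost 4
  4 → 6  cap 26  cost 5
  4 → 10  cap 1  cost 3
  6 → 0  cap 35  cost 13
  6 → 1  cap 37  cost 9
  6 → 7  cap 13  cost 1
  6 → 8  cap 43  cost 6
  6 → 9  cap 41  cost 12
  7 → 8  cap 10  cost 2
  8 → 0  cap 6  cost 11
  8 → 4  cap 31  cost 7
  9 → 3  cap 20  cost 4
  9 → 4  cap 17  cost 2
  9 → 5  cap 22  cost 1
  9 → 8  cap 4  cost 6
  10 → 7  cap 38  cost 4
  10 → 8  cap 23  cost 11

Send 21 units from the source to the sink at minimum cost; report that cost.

Minimum cost for 21 units: 359

shortest-cost path #1: 2→7→8→4→5 push 10 @ unit cost 15 (adds 150)
shortest-cost path #2: 2→3→4→5 push 11 @ unit cost 19 (adds 209)
total cost = 359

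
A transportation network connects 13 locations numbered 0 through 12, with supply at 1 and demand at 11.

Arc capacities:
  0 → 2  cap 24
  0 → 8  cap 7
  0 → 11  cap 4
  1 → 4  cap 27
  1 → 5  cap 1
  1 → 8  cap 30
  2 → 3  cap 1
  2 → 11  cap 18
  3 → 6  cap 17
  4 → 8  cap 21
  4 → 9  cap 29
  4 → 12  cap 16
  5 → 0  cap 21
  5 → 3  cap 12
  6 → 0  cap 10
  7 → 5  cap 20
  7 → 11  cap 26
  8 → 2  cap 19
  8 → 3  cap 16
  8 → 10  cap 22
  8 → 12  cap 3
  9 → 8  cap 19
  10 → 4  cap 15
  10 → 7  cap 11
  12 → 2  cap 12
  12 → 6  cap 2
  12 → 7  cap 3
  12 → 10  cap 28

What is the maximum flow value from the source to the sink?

augment #1: 1→5→0→11 bottleneck 1, total now 1
augment #2: 1→8→2→11 bottleneck 18, total now 19
augment #3: 1→4→12→7→11 bottleneck 3, total now 22
augment #4: 1→8→10→7→11 bottleneck 11, total now 33
augment #5: 1→4→12→6→0→11 bottleneck 2, total now 35
augment #6: 1→8→3→6→0→11 bottleneck 1, total now 36

Maximum flow value: 36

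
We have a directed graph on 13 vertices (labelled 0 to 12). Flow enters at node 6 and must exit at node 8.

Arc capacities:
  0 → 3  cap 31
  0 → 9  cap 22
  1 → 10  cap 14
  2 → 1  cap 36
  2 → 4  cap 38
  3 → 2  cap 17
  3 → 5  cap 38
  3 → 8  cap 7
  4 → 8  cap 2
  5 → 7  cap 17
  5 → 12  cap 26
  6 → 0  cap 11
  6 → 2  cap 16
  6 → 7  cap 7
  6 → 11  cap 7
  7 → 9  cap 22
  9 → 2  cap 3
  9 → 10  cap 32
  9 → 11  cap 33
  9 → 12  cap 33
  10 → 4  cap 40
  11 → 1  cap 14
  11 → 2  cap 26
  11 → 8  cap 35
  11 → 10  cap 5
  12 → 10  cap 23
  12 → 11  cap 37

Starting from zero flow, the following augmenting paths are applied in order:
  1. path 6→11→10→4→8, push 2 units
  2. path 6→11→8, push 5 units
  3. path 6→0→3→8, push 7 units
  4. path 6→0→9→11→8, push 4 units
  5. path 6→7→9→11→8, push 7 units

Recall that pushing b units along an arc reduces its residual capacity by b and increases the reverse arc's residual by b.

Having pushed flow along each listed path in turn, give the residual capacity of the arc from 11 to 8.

after path 1 (6→11→10→4→8, push 2): res(11,8)=35
after path 2 (6→11→8, push 5): res(11,8)=30
after path 3 (6→0→3→8, push 7): res(11,8)=30
after path 4 (6→0→9→11→8, push 4): res(11,8)=26
after path 5 (6→7→9→11→8, push 7): res(11,8)=19

Residual capacity of (11,8): 19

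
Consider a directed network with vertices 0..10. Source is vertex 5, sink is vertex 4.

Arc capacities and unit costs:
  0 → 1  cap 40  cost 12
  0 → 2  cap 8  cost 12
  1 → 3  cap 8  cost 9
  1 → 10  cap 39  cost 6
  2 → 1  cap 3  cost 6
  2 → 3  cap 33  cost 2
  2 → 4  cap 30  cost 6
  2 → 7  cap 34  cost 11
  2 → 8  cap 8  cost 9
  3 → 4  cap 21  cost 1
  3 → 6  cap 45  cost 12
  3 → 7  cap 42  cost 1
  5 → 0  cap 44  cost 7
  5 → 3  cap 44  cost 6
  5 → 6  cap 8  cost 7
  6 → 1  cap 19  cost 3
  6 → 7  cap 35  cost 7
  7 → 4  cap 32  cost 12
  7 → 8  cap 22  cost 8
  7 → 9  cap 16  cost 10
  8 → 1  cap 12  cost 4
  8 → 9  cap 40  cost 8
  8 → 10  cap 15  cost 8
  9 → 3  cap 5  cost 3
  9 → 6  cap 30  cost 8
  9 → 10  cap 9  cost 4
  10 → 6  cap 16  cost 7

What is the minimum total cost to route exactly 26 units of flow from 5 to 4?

shortest-cost path #1: 5→3→4 push 21 @ unit cost 7 (adds 147)
shortest-cost path #2: 5→3→7→4 push 5 @ unit cost 19 (adds 95)
total cost = 242

Minimum cost for 26 units: 242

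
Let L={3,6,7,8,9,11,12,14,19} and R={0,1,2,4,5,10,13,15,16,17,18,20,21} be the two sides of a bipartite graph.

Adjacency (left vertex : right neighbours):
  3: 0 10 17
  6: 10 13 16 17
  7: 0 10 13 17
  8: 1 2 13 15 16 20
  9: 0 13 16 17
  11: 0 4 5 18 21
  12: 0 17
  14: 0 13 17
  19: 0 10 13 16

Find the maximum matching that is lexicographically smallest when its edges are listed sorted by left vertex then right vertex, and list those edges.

|M| = 7 (so the lex-smallest maximum matching has 7 edges)
process left vertices in ascending order; for each, take the smallest-labelled available neighbour that still permits 7 edges overall, or leave it unmatched if none does
lex-smallest matching: {3-0, 6-10, 7-13, 8-1, 9-16, 11-4, 12-17}

Lex-smallest maximum matching: {(3,0), (6,10), (7,13), (8,1), (9,16), (11,4), (12,17)}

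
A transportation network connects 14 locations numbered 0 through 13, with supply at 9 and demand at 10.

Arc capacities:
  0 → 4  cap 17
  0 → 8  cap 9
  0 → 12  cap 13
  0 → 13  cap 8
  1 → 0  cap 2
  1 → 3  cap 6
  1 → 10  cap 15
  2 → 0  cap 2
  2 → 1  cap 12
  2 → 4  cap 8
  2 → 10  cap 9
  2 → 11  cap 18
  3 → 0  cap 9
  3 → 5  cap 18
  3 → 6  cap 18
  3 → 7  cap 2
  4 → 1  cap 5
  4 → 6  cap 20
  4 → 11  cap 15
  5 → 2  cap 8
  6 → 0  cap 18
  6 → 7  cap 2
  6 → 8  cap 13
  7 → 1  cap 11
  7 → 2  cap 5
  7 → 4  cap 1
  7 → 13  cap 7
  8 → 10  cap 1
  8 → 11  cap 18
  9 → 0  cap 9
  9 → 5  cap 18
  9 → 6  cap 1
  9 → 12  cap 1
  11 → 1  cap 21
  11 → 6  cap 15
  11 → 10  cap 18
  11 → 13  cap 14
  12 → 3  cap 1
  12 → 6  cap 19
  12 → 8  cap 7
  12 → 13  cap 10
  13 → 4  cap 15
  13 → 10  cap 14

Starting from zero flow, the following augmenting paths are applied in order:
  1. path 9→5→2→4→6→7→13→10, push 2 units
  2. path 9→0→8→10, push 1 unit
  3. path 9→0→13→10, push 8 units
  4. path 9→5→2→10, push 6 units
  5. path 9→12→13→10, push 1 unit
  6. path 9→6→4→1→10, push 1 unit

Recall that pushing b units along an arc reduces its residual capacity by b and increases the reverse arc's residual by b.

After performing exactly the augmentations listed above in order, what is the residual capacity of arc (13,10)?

after path 1 (9→5→2→4→6→7→13→10, push 2): res(13,10)=12
after path 2 (9→0→8→10, push 1): res(13,10)=12
after path 3 (9→0→13→10, push 8): res(13,10)=4
after path 4 (9→5→2→10, push 6): res(13,10)=4
after path 5 (9→12→13→10, push 1): res(13,10)=3
after path 6 (9→6→4→1→10, push 1): res(13,10)=3

Residual capacity of (13,10): 3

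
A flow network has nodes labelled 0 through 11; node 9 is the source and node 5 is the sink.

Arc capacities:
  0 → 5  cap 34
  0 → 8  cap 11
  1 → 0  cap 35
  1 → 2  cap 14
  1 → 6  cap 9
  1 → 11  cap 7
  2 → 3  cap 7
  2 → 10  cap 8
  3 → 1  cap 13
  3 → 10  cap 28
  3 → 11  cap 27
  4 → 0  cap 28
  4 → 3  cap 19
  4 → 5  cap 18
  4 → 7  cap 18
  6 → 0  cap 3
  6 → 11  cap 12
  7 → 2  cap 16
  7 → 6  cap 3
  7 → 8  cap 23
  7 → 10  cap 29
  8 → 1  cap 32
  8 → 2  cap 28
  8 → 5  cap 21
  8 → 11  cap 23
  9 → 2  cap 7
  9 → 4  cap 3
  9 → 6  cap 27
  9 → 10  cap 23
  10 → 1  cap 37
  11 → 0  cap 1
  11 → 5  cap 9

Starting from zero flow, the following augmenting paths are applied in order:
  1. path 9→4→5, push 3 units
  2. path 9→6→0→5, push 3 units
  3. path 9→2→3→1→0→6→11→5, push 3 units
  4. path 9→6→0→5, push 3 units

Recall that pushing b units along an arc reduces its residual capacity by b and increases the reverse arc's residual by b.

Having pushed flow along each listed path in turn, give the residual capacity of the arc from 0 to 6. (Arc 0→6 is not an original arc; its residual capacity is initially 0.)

after path 1 (9→4→5, push 3): res(0,6)=0
after path 2 (9→6→0→5, push 3): res(0,6)=3
after path 3 (9→2→3→1→0→6→11→5, push 3): res(0,6)=0
after path 4 (9→6→0→5, push 3): res(0,6)=3

Residual capacity of (0,6): 3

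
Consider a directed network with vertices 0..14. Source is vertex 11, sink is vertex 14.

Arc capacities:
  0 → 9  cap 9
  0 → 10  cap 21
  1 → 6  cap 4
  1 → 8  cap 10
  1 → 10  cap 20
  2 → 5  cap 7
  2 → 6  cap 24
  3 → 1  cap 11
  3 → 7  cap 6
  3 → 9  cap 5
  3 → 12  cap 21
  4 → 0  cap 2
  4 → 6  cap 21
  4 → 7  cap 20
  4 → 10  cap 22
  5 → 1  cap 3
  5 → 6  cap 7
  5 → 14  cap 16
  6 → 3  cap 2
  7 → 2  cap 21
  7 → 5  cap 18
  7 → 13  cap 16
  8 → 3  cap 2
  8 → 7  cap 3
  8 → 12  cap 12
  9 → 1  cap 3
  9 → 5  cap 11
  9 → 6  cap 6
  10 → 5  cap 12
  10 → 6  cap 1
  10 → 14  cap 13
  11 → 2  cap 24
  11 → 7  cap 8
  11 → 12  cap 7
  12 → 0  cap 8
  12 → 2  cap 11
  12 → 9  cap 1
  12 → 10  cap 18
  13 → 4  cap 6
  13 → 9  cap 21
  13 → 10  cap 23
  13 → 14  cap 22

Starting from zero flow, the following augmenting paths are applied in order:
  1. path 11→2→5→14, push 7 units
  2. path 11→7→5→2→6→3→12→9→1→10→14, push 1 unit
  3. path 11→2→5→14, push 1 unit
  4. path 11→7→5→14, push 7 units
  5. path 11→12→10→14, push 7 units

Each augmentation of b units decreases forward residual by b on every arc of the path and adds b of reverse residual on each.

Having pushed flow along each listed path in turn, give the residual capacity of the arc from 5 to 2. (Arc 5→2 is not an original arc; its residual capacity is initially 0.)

after path 1 (11→2→5→14, push 7): res(5,2)=7
after path 2 (11→7→5→2→6→3→12→9→1→10→14, push 1): res(5,2)=6
after path 3 (11→2→5→14, push 1): res(5,2)=7
after path 4 (11→7→5→14, push 7): res(5,2)=7
after path 5 (11→12→10→14, push 7): res(5,2)=7

Residual capacity of (5,2): 7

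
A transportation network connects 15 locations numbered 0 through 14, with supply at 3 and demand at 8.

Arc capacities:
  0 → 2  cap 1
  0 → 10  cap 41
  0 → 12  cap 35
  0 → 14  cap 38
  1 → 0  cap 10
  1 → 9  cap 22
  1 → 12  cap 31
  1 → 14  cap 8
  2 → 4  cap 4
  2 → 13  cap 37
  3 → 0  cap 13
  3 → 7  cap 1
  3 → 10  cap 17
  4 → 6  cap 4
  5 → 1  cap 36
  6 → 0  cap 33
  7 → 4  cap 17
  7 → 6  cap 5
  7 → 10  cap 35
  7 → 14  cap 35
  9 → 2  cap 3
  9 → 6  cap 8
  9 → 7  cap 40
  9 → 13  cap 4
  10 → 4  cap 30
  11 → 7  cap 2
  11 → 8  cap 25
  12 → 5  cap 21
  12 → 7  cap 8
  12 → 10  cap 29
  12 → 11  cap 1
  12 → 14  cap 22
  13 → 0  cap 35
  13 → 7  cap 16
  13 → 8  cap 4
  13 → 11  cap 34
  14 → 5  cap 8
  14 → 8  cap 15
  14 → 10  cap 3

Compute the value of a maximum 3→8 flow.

augment #1: 3→0→14→8 bottleneck 13, total now 13
augment #2: 3→7→14→8 bottleneck 1, total now 14
augment #3: 3→10→4→6→0→14→8 bottleneck 1, total now 15
augment #4: 3→10→4→6→0→2→13→8 bottleneck 1, total now 16
augment #5: 3→10→4→6→0→12→11→8 bottleneck 1, total now 17
augment #6: 3→10→4→6→0→12→5→1→9→13→8 bottleneck 1, total now 18

Maximum flow value: 18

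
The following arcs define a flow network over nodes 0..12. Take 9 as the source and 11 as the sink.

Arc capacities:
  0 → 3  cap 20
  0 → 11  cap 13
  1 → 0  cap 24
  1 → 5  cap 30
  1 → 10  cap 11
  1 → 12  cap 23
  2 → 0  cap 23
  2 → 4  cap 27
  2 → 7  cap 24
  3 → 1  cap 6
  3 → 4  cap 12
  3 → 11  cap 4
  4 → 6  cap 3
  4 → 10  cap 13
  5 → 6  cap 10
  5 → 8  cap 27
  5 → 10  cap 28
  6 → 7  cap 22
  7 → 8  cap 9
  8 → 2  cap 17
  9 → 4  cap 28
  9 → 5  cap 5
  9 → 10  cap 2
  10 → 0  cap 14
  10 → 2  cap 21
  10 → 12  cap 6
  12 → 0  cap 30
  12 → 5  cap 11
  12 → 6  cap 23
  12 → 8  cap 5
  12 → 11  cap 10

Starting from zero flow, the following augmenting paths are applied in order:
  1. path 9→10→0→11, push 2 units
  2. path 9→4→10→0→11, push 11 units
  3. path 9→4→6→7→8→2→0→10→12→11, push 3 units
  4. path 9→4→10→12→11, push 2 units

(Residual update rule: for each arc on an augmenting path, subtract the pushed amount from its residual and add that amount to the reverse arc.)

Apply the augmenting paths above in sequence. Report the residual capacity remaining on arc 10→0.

after path 1 (9→10→0→11, push 2): res(10,0)=12
after path 2 (9→4→10→0→11, push 11): res(10,0)=1
after path 3 (9→4→6→7→8→2→0→10→12→11, push 3): res(10,0)=4
after path 4 (9→4→10→12→11, push 2): res(10,0)=4

Residual capacity of (10,0): 4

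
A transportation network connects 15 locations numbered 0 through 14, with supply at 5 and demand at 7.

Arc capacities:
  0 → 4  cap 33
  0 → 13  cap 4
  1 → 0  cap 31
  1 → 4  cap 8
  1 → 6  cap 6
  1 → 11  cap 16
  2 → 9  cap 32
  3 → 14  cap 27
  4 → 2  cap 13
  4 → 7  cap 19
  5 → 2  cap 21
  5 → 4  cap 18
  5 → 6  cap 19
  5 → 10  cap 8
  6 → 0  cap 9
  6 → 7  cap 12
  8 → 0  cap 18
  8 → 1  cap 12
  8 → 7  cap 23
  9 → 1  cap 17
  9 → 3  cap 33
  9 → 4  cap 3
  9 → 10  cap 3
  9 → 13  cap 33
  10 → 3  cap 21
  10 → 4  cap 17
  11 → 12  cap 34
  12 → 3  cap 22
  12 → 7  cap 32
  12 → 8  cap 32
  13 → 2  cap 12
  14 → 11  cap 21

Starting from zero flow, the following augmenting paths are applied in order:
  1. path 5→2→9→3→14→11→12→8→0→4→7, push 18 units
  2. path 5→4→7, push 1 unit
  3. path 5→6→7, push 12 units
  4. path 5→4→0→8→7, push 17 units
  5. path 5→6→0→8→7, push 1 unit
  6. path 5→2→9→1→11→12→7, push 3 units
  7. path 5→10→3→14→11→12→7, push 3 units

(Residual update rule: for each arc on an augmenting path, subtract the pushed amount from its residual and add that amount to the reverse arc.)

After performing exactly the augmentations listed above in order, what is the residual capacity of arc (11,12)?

Residual capacity of (11,12): 10

after path 1 (5→2→9→3→14→11→12→8→0→4→7, push 18): res(11,12)=16
after path 2 (5→4→7, push 1): res(11,12)=16
after path 3 (5→6→7, push 12): res(11,12)=16
after path 4 (5→4→0→8→7, push 17): res(11,12)=16
after path 5 (5→6→0→8→7, push 1): res(11,12)=16
after path 6 (5→2→9→1→11→12→7, push 3): res(11,12)=13
after path 7 (5→10→3→14→11→12→7, push 3): res(11,12)=10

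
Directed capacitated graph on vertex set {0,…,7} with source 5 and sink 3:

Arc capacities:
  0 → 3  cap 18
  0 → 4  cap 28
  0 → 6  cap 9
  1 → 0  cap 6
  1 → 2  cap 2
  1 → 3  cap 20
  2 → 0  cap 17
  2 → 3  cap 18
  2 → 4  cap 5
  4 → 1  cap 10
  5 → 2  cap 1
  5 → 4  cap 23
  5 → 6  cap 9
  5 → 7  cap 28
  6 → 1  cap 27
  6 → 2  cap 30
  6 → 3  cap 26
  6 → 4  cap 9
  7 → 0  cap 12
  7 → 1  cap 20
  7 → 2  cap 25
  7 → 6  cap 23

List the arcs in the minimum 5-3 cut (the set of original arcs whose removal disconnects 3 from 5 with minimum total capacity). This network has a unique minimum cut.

augment #1: 5→2→3 push 1
augment #2: 5→6→3 push 9
augment #3: 5→4→1→3 push 10
augment #4: 5→7→0→3 push 12
augment #5: 5→7→1→3 push 10
augment #6: 5→7→2→3 push 6
max flow = 48; residual-reachable set from 5 gives S-side
cut edges (S→T): {(4,1), (5,2), (5,6), (5,7)} total cap 48

Min-cut arcs: {(4,1), (5,2), (5,6), (5,7)} (total capacity 48)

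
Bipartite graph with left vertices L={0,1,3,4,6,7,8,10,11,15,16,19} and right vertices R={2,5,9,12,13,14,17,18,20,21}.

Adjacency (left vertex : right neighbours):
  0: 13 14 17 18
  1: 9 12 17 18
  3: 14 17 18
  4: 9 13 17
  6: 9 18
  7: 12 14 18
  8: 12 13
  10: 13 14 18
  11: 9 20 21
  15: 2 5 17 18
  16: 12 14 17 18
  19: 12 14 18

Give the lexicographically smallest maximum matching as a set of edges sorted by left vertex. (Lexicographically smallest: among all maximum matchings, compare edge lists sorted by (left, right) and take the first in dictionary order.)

|M| = 8 (so the lex-smallest maximum matching has 8 edges)
process left vertices in ascending order; for each, take the smallest-labelled available neighbour that still permits 8 edges overall, or leave it unmatched if none does
lex-smallest matching: {0-13, 1-9, 3-14, 4-17, 6-18, 7-12, 11-20, 15-2}

Lex-smallest maximum matching: {(0,13), (1,9), (3,14), (4,17), (6,18), (7,12), (11,20), (15,2)}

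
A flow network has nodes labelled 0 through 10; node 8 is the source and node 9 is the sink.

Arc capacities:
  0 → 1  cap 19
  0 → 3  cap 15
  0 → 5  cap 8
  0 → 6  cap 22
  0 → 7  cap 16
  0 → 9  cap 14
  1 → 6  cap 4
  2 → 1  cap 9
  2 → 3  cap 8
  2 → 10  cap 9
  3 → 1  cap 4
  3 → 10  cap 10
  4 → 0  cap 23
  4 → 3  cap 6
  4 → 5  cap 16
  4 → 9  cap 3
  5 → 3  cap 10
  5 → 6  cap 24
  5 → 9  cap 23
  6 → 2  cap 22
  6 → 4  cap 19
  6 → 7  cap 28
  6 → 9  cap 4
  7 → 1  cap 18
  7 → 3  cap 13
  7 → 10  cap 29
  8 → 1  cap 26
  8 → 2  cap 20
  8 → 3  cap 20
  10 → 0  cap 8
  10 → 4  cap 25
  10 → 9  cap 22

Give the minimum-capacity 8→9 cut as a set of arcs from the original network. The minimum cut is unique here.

Min-cut arcs: {(1,6), (2,10), (3,10)} (total capacity 23)

augment #1: 8→1→6→9 push 4
augment #2: 8→2→10→9 push 9
augment #3: 8→3→10→9 push 10
max flow = 23; residual-reachable set from 8 gives S-side
cut edges (S→T): {(1,6), (2,10), (3,10)} total cap 23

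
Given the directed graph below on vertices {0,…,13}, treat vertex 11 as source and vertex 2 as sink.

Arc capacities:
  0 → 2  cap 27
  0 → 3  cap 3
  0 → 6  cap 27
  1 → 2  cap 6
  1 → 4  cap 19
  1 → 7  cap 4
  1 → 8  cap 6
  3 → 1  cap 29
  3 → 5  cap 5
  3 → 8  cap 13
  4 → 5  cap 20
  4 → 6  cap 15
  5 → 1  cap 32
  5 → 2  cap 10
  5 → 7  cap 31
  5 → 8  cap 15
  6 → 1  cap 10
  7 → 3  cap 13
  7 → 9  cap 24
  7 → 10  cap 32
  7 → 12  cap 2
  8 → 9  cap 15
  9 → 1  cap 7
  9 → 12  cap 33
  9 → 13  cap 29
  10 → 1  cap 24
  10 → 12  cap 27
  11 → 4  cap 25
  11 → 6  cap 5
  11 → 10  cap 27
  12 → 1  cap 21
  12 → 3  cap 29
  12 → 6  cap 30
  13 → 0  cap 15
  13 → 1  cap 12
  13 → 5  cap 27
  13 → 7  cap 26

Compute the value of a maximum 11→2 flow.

Maximum flow value: 31

augment #1: 11→4→5→2 bottleneck 10, total now 10
augment #2: 11→6→1→2 bottleneck 5, total now 15
augment #3: 11→10→1→2 bottleneck 1, total now 16
augment #4: 11→4→5→7→9→13→0→2 bottleneck 10, total now 26
augment #5: 11→10→1→7→9→13→0→2 bottleneck 4, total now 30
augment #6: 11→10→1→8→9→13→0→2 bottleneck 1, total now 31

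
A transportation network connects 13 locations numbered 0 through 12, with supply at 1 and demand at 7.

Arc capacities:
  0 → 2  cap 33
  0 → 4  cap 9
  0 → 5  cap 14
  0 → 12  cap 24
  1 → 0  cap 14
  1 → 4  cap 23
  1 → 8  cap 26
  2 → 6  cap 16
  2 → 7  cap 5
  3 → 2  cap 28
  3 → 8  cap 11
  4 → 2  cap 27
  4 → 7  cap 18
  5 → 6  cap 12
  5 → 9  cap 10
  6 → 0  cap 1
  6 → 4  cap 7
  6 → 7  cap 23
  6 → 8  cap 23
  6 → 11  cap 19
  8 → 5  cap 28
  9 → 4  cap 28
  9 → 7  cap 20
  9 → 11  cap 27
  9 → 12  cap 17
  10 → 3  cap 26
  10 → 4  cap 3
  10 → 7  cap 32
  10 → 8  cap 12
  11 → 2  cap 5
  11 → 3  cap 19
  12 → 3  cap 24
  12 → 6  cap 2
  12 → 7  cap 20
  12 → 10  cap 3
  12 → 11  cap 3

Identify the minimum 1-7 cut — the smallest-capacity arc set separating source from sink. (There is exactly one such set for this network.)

augment #1: 1→4→7 push 18
augment #2: 1→0→2→7 push 5
augment #3: 1→0→12→7 push 9
augment #4: 1→4→2→6→7 push 5
augment #5: 1→8→5→6→7 push 12
augment #6: 1→8→5→9→7 push 10
max flow = 59; residual-reachable set from 1 gives S-side
cut edges (S→T): {(1,0), (1,4), (5,6), (5,9)} total cap 59

Min-cut arcs: {(1,0), (1,4), (5,6), (5,9)} (total capacity 59)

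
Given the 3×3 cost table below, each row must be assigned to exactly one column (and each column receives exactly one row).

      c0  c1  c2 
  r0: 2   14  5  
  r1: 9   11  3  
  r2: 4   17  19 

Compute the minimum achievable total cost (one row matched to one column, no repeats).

Minimum assignment cost: 20

optimal assignment: row0→col2 (cost 5), row1→col1 (cost 11), row2→col0 (cost 4)
total = 5 + 11 + 4 = 20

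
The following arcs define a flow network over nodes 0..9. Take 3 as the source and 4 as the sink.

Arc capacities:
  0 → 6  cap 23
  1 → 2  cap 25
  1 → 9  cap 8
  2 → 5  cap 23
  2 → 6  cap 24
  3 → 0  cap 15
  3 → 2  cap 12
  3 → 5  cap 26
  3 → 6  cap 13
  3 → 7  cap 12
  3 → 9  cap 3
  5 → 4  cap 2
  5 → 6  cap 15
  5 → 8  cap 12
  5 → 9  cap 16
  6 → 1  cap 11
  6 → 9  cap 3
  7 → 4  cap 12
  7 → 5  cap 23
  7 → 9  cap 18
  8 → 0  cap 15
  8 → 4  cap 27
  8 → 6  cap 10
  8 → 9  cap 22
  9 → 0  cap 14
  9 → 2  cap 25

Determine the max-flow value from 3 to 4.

Maximum flow value: 26

augment #1: 3→5→4 bottleneck 2, total now 2
augment #2: 3→7→4 bottleneck 12, total now 14
augment #3: 3→5→8→4 bottleneck 12, total now 26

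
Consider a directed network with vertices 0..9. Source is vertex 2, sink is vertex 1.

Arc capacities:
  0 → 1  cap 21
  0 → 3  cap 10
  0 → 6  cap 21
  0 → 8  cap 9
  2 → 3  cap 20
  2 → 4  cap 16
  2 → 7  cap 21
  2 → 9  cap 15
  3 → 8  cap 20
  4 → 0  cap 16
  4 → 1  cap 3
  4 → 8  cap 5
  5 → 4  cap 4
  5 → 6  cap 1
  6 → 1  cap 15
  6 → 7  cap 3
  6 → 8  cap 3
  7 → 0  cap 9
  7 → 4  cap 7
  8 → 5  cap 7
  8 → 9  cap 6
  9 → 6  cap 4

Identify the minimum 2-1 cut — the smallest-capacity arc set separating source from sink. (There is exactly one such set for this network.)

augment #1: 2→4→1 push 3
augment #2: 2→4→0→1 push 13
augment #3: 2→7→0→1 push 8
augment #4: 2→9→6→1 push 4
augment #5: 2→7→0→6→1 push 1
augment #6: 2→3→8→5→6→1 push 1
augment #7: 2→7→4→0→6→1 push 3
max flow = 33; residual-reachable set from 2 gives S-side
cut edges (S→T): {(4,0), (4,1), (5,6), (7,0), (9,6)} total cap 33

Min-cut arcs: {(4,0), (4,1), (5,6), (7,0), (9,6)} (total capacity 33)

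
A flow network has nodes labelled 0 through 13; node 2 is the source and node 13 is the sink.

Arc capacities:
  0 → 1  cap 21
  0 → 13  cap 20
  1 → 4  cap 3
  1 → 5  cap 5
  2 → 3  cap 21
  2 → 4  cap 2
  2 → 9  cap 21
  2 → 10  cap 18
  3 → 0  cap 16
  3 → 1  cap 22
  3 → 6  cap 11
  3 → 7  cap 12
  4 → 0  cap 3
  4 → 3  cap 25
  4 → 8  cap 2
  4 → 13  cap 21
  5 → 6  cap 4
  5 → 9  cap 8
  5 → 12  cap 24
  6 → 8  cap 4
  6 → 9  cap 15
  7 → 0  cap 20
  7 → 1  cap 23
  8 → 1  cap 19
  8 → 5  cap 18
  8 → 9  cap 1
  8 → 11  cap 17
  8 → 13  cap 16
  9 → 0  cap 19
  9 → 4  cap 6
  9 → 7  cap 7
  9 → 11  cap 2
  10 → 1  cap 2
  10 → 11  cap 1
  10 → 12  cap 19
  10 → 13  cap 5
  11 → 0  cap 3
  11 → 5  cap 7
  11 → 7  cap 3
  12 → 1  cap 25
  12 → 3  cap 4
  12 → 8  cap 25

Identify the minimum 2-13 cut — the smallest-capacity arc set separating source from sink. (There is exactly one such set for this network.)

Min-cut arcs: {(0,13), (1,4), (2,4), (8,13), (9,4), (10,13)} (total capacity 52)

augment #1: 2→4→13 push 2
augment #2: 2→10→13 push 5
augment #3: 2→3→0→13 push 16
augment #4: 2→9→0→13 push 4
augment #5: 2→9→4→13 push 6
augment #6: 2→3→1→4→13 push 3
augment #7: 2→3→6→8→13 push 2
augment #8: 2→10→12→8→13 push 13
augment #9: 2→9→0→3→6→8→13 push 1
max flow = 52; residual-reachable set from 2 gives S-side
cut edges (S→T): {(0,13), (1,4), (2,4), (8,13), (9,4), (10,13)} total cap 52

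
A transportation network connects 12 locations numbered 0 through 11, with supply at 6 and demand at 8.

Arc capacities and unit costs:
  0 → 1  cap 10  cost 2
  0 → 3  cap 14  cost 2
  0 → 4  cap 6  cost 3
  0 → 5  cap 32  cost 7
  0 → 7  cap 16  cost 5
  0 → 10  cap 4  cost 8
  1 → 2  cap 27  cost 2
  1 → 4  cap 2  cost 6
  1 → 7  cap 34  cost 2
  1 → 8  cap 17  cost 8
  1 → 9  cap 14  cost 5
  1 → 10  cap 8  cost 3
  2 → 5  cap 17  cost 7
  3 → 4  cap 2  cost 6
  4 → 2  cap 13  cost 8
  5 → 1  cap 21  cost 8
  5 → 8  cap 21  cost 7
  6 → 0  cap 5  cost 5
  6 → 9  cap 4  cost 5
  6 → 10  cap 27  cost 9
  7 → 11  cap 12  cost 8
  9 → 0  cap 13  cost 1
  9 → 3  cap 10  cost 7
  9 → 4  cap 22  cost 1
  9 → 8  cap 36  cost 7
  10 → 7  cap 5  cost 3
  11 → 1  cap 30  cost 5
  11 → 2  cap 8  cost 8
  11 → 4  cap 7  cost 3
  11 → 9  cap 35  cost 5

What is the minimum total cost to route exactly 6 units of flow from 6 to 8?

Minimum cost for 6 units: 78

shortest-cost path #1: 6→9→8 push 4 @ unit cost 12 (adds 48)
shortest-cost path #2: 6→0→1→8 push 2 @ unit cost 15 (adds 30)
total cost = 78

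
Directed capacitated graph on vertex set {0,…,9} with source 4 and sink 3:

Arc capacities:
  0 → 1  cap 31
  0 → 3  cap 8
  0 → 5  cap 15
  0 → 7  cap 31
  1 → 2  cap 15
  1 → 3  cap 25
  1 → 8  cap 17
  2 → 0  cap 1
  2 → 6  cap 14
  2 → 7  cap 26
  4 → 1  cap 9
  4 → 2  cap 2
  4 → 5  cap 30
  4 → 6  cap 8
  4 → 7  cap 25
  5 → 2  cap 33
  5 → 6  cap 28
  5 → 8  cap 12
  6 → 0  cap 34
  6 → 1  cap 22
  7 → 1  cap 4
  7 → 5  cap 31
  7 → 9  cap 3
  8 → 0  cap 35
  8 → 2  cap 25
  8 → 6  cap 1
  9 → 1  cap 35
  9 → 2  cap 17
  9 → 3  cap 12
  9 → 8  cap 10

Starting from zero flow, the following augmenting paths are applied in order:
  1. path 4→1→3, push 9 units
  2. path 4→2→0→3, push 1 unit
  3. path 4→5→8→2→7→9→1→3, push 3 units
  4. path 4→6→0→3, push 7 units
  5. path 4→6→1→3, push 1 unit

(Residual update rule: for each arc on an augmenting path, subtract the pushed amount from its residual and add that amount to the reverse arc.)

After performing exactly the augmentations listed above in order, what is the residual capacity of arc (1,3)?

Residual capacity of (1,3): 12

after path 1 (4→1→3, push 9): res(1,3)=16
after path 2 (4→2→0→3, push 1): res(1,3)=16
after path 3 (4→5→8→2→7→9→1→3, push 3): res(1,3)=13
after path 4 (4→6→0→3, push 7): res(1,3)=13
after path 5 (4→6→1→3, push 1): res(1,3)=12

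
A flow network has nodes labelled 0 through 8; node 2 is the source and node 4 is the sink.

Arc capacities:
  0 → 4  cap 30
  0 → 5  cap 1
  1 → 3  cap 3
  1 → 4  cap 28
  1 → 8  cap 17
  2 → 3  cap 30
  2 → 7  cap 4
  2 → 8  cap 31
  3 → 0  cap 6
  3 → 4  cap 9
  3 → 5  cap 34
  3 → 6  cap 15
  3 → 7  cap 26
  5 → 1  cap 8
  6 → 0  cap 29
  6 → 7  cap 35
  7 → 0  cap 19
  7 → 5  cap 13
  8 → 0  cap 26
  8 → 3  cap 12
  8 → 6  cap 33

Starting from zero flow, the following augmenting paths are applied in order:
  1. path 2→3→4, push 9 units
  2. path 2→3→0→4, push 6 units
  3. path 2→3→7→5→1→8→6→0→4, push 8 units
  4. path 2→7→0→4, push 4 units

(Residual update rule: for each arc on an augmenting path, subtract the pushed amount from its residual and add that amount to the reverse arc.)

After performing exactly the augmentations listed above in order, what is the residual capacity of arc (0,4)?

after path 1 (2→3→4, push 9): res(0,4)=30
after path 2 (2→3→0→4, push 6): res(0,4)=24
after path 3 (2→3→7→5→1→8→6→0→4, push 8): res(0,4)=16
after path 4 (2→7→0→4, push 4): res(0,4)=12

Residual capacity of (0,4): 12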